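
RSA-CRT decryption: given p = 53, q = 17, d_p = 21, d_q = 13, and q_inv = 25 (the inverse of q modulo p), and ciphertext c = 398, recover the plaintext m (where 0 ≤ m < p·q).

74

m₁ = c^(d_p) mod p: c ≡ 27 (mod 53), and 27^21 mod 53 = 21.
m₂ = c^(d_q) mod q: c ≡ 7 (mod 17), and 7^13 mod 17 = 6.
h = q_inv·(m₁ − m₂) mod p = 25·(21 − 6) mod 53 = 4.
m = m₂ + h·q = 6 + 4·17 = 74.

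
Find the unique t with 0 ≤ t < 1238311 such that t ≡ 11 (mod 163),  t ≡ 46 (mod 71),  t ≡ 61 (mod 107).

The moduli are pairwise coprime; N = 163·71·107 = 1238311.
N/163 = 7597; 7597 ≡ 99 (mod 163); 99·28 ≡ 1, so inverse 28.
N/71 = 17441; 17441 ≡ 46 (mod 71); 46·17 ≡ 1, so inverse 17.
N/107 = 11573; 11573 ≡ 17 (mod 107); 17·63 ≡ 1, so inverse 63.
t ≡ 11·7597·28 + 46·17441·17 + 61·11573·63 = 60453777.
60453777 mod 1238311 = 1014849.

1014849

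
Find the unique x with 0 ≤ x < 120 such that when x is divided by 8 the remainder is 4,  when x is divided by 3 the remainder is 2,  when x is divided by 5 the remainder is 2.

92

The moduli are pairwise coprime; N = 8·3·5 = 120.
N/8 = 15; 15 ≡ 7 (mod 8); 7·7 ≡ 1, so inverse 7.
N/3 = 40; 40 ≡ 1 (mod 3), inverse 1.
N/5 = 24; 24 ≡ 4 (mod 5); 4·4 ≡ 1, so inverse 4.
x ≡ 4·15·7 + 2·40·1 + 2·24·4 = 692.
692 mod 120 = 92.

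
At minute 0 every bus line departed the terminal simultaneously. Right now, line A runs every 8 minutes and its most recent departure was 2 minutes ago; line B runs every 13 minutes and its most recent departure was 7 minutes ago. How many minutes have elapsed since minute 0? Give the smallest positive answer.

98

From t ≡ 2 (mod 8) write t = 2 + 8s. Substituting into t ≡ 7 (mod 13) gives 8s ≡ 5 (mod 13), and since 8⁻¹ ≡ 5 (mod 13), s ≡ 12. Hence t ≡ 2 + 8·12 = 98 (mod 104).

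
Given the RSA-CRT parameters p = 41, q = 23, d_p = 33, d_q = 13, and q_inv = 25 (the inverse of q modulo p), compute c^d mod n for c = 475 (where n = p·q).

m₁ = c^(d_p) mod p: c ≡ 24 (mod 41), and 24^33 mod 41 = 22.
m₂ = c^(d_q) mod q: c ≡ 15 (mod 23), and 15^13 mod 23 = 5.
h = q_inv·(m₁ − m₂) mod p = 25·(22 − 5) mod 41 = 15.
m = m₂ + h·q = 5 + 15·23 = 350.

350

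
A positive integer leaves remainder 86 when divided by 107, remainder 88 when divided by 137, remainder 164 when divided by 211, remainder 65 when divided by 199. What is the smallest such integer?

From n ≡ 86 (mod 107) write n = 86 + 107t. Substituting into n ≡ 88 (mod 137) gives 107t ≡ 2 (mod 137), and since 107⁻¹ ≡ 105 (mod 137), t ≡ 73. Hence n ≡ 86 + 107·73 = 7897 (mod 14659).
From n ≡ 7897 (mod 14659) write n = 7897 + 14659t. Substituting into n ≡ 164 (mod 211) gives 14659t ≡ 74 (mod 211), and since 100⁻¹ ≡ 19 (mod 211), t ≡ 140. Hence n ≡ 7897 + 14659·140 = 2060157 (mod 3093049).
From n ≡ 2060157 (mod 3093049) write n = 2060157 + 3093049t. Substituting into n ≡ 65 (mod 199) gives 3093049t ≡ 155 (mod 199), and since 191⁻¹ ≡ 174 (mod 199), t ≡ 105. Hence n ≡ 2060157 + 3093049·105 = 326830302 (mod 615516751).

326830302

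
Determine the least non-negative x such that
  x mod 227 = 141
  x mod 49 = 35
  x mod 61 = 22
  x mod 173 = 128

86836267

The moduli are pairwise coprime; N = 227·49·61·173 = 117381019.
N/227 = 517097; 517097 ≡ 218 (mod 227); 218·126 ≡ 1, so inverse 126.
N/49 = 2395531; 2395531 ≡ 19 (mod 49); 19·31 ≡ 1, so inverse 31.
N/61 = 1924279; 1924279 ≡ 34 (mod 61); 34·9 ≡ 1, so inverse 9.
N/173 = 678503; 678503 ≡ 170 (mod 173); 170·115 ≡ 1, so inverse 115.
x ≡ 141·517097·126 + 35·2395531·31 + 22·1924279·9 + 128·678503·115 = 22154467839.
22154467839 mod 117381019 = 86836267.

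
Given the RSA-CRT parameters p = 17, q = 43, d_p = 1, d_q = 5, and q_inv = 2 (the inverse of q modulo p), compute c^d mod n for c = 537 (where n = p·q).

m₁ = c^(d_p) mod p: c ≡ 10 (mod 17), and 10^1 mod 17 = 10.
m₂ = c^(d_q) mod q: c ≡ 21 (mod 43), and 21^5 mod 43 = 4.
h = q_inv·(m₁ − m₂) mod p = 2·(10 − 4) mod 17 = 12.
m = m₂ + h·q = 4 + 12·43 = 520.

520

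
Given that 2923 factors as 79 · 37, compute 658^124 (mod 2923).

2468

Mod 79: 658 ≡ 26; by Fermat, exponent reduces to 124 mod 78 = 46; 26^46 ≡ 19 (mod 79).
Mod 37: 658 ≡ 29; by Fermat, exponent reduces to 124 mod 36 = 16; 29^16 ≡ 26 (mod 37).
Combine by CRT: x ≡ 19 (mod 79), x ≡ 26 (mod 37) ⇒ x ≡ 2468 (mod 2923).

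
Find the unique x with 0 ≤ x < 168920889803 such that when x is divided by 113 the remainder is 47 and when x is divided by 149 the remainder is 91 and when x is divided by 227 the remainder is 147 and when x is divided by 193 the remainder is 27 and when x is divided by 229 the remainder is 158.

52524375852

From x ≡ 47 (mod 113) write x = 47 + 113t. Substituting into x ≡ 91 (mod 149) gives 113t ≡ 44 (mod 149), and since 113⁻¹ ≡ 120 (mod 149), t ≡ 65. Hence x ≡ 47 + 113·65 = 7392 (mod 16837).
From x ≡ 7392 (mod 16837) write x = 7392 + 16837t. Substituting into x ≡ 147 (mod 227) gives 16837t ≡ 19 (mod 227), and since 39⁻¹ ≡ 163 (mod 227), t ≡ 146. Hence x ≡ 7392 + 16837·146 = 2465594 (mod 3821999).
From x ≡ 2465594 (mod 3821999) write x = 2465594 + 3821999t. Substituting into x ≡ 27 (mod 193) gives 3821999t ≡ 8 (mod 193), and since 20⁻¹ ≡ 29 (mod 193), t ≡ 39. Hence x ≡ 2465594 + 3821999·39 = 151523555 (mod 737645807).
From x ≡ 151523555 (mod 737645807) write x = 151523555 + 737645807t. Substituting into x ≡ 158 (mod 229) gives 737645807t ≡ 178 (mod 229), and since 167⁻¹ ≡ 48 (mod 229), t ≡ 71. Hence x ≡ 151523555 + 737645807·71 = 52524375852 (mod 168920889803).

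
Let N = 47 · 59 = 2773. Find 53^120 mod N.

Mod 47: 53 ≡ 6; by Fermat, exponent reduces to 120 mod 46 = 28; 6^28 ≡ 21 (mod 47).
Mod 59: 53 ≡ 53; by Fermat, exponent reduces to 120 mod 58 = 4; 53^4 ≡ 57 (mod 59).
Combine by CRT: x ≡ 21 (mod 47), x ≡ 57 (mod 59) ⇒ x ≡ 2653 (mod 2773).

2653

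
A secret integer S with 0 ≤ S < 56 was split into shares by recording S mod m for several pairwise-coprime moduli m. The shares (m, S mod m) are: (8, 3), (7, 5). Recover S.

Combine the congruences pairwise.
From S ≡ 3 (mod 8) write S = 3 + 8t. Substituting into S ≡ 5 (mod 7) gives 8t ≡ 2 (mod 7), and since 1⁻¹ ≡ 1 (mod 7), t ≡ 2. Hence S ≡ 3 + 8·2 = 19 (mod 56).

19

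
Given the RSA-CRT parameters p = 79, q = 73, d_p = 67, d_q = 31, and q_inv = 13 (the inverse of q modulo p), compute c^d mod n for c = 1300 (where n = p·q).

m₁ = c^(d_p) mod p: c ≡ 36 (mod 79), and 36^67 mod 79 = 25.
m₂ = c^(d_q) mod q: c ≡ 59 (mod 73), and 59^31 mod 73 = 31.
h = q_inv·(m₁ − m₂) mod p = 13·(25 − 31) mod 79 = 1.
m = m₂ + h·q = 31 + 1·73 = 104.

104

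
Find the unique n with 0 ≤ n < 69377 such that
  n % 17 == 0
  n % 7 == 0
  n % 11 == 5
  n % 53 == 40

From n ≡ 0 (mod 17) write n = 0 + 17t. Substituting into n ≡ 0 (mod 7) gives 17t ≡ 0 (mod 7), and since 3⁻¹ ≡ 5 (mod 7), t ≡ 0. Hence n ≡ 0 + 17·0 = 0 (mod 119).
From n ≡ 0 (mod 119) write n = 0 + 119t. Substituting into n ≡ 5 (mod 11) gives 119t ≡ 5 (mod 11), and since 9⁻¹ ≡ 5 (mod 11), t ≡ 3. Hence n ≡ 0 + 119·3 = 357 (mod 1309).
From n ≡ 357 (mod 1309) write n = 357 + 1309t. Substituting into n ≡ 40 (mod 53) gives 1309t ≡ 1 (mod 53), and since 37⁻¹ ≡ 43 (mod 53), t ≡ 43. Hence n ≡ 357 + 1309·43 = 56644 (mod 69377).

56644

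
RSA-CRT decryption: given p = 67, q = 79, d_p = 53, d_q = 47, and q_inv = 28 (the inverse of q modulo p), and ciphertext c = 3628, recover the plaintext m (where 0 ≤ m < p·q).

1735

m₁ = c^(d_p) mod p: c ≡ 10 (mod 67), and 10^53 mod 67 = 60.
m₂ = c^(d_q) mod q: c ≡ 73 (mod 79), and 73^47 mod 79 = 76.
h = q_inv·(m₁ − m₂) mod p = 28·(60 − 76) mod 67 = 21.
m = m₂ + h·q = 76 + 21·79 = 1735.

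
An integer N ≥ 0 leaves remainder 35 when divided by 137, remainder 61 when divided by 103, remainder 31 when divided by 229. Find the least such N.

From N ≡ 35 (mod 137) write N = 35 + 137t. Substituting into N ≡ 61 (mod 103) gives 137t ≡ 26 (mod 103), and since 34⁻¹ ≡ 100 (mod 103), t ≡ 25. Hence N ≡ 35 + 137·25 = 3460 (mod 14111).
From N ≡ 3460 (mod 14111) write N = 3460 + 14111t. Substituting into N ≡ 31 (mod 229) gives 14111t ≡ 6 (mod 229), and since 142⁻¹ ≡ 50 (mod 229), t ≡ 71. Hence N ≡ 3460 + 14111·71 = 1005341 (mod 3231419).

1005341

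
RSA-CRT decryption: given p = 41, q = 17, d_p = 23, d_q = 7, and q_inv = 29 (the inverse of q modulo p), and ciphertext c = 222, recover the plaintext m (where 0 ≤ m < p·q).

171

m₁ = c^(d_p) mod p: c ≡ 17 (mod 41), and 17^23 mod 41 = 7.
m₂ = c^(d_q) mod q: c ≡ 1 (mod 17), and 1^7 mod 17 = 1.
h = q_inv·(m₁ − m₂) mod p = 29·(7 − 1) mod 41 = 10.
m = m₂ + h·q = 1 + 10·17 = 171.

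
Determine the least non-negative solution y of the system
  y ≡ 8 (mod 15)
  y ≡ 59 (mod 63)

248

gcd(15, 63) = 3 and 3 | (59 − 8), so the pair is consistent; merging gives y ≡ 248 (mod 315), where 315 = lcm(15, 63).
The solution is unique modulo lcm(15, 63) = 315.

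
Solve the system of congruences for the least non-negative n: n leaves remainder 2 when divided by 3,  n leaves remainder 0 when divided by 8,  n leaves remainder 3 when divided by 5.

Combine the congruences pairwise.
From n ≡ 2 (mod 3) write n = 2 + 3t. Substituting into n ≡ 0 (mod 8) gives 3t ≡ 6 (mod 8), and since 3⁻¹ ≡ 3 (mod 8), t ≡ 2. Hence n ≡ 2 + 3·2 = 8 (mod 24).
From n ≡ 8 (mod 24) write n = 8 + 24t. Substituting into n ≡ 3 (mod 5) gives 24t ≡ 0 (mod 5), and since 4⁻¹ ≡ 4 (mod 5), t ≡ 0. Hence n ≡ 8 + 24·0 = 8 (mod 120).

8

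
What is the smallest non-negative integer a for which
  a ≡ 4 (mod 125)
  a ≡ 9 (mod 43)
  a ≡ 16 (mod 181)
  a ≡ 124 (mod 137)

The moduli are pairwise coprime; N = 125·43·181·137 = 133283875.
N/125 = 1066271; 1066271 ≡ 21 (mod 125); 21·6 ≡ 1, so inverse 6.
N/43 = 3099625; 3099625 ≡ 13 (mod 43); 13·10 ≡ 1, so inverse 10.
N/181 = 736375; 736375 ≡ 67 (mod 181); 67·154 ≡ 1, so inverse 154.
N/137 = 972875; 972875 ≡ 38 (mod 137); 38·119 ≡ 1, so inverse 119.
a ≡ 4·1066271·6 + 9·3099625·10 + 16·736375·154 + 124·972875·119 = 16474728254.
16474728254 mod 133283875 = 80811629.

80811629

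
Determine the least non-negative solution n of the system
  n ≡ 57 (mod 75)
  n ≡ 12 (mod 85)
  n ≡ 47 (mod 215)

48207

gcd(75, 85) = 5 and 5 | (12 − 57), so the pair is consistent; merging gives n ≡ 1032 (mod 1275), where 1275 = lcm(75, 85).
gcd(1275, 215) = 5 and 5 | (47 − 1032), so the pair is consistent; merging gives n ≡ 48207 (mod 54825), where 54825 = lcm(1275, 215).
The solution is unique modulo lcm(75, 85, 215) = 54825.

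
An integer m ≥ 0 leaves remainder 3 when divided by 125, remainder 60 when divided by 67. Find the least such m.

2003

Combine the congruences pairwise.
From m ≡ 3 (mod 125) write m = 3 + 125t. Substituting into m ≡ 60 (mod 67) gives 125t ≡ 57 (mod 67), and since 58⁻¹ ≡ 52 (mod 67), t ≡ 16. Hence m ≡ 3 + 125·16 = 2003 (mod 8375).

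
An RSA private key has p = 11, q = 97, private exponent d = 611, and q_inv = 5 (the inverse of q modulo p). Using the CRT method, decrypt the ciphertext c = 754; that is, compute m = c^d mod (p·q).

798

d_p = d mod (p−1) = 611 mod 10 = 1; d_q = d mod (q−1) = 35.
m₁ = c^(d_p) mod p: c ≡ 6 (mod 11), and 6^1 mod 11 = 6.
m₂ = c^(d_q) mod q: c ≡ 75 (mod 97), and 75^35 mod 97 = 22.
h = q_inv·(m₁ − m₂) mod p = 5·(6 − 22) mod 11 = 8.
m = m₂ + h·q = 22 + 8·97 = 798.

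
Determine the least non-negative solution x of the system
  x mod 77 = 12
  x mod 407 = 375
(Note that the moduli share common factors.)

782

gcd(77, 407) = 11 and 11 | (375 − 12), so the pair is consistent; merging gives x ≡ 782 (mod 2849), where 2849 = lcm(77, 407).
The solution is unique modulo lcm(77, 407) = 2849.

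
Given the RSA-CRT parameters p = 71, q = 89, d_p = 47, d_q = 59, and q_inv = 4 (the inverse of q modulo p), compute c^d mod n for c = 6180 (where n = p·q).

m₁ = c^(d_p) mod p: c ≡ 3 (mod 71), and 3^47 mod 71 = 6.
m₂ = c^(d_q) mod q: c ≡ 39 (mod 89), and 39^59 mod 89 = 64.
h = q_inv·(m₁ − m₂) mod p = 4·(6 − 64) mod 71 = 52.
m = m₂ + h·q = 64 + 52·89 = 4692.

4692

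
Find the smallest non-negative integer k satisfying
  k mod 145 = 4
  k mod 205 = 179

3049

gcd(145, 205) = 5 and 5 | (179 − 4), so the pair is consistent; merging gives k ≡ 3049 (mod 5945), where 5945 = lcm(145, 205).
The solution is unique modulo lcm(145, 205) = 5945.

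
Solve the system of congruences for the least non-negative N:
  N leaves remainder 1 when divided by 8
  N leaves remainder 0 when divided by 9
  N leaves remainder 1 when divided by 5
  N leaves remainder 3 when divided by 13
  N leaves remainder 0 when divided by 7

28161

The moduli are pairwise coprime; M = 8·9·5·13·7 = 32760.
M/8 = 4095; 4095 ≡ 7 (mod 8); 7·7 ≡ 1, so inverse 7.
M/9 = 3640; 3640 ≡ 4 (mod 9); 4·7 ≡ 1, so inverse 7.
M/5 = 6552; 6552 ≡ 2 (mod 5); 2·3 ≡ 1, so inverse 3.
M/13 = 2520; 2520 ≡ 11 (mod 13); 11·6 ≡ 1, so inverse 6.
M/7 = 4680; 4680 ≡ 4 (mod 7); 4·2 ≡ 1, so inverse 2.
N ≡ 1·4095·7 + 0·3640·7 + 1·6552·3 + 3·2520·6 + 0·4680·2 = 93681.
93681 mod 32760 = 28161.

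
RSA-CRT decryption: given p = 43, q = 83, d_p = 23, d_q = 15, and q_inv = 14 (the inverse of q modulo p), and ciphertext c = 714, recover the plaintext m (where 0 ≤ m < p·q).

1775

m₁ = c^(d_p) mod p: c ≡ 26 (mod 43), and 26^23 mod 43 = 12.
m₂ = c^(d_q) mod q: c ≡ 50 (mod 83), and 50^15 mod 83 = 32.
h = q_inv·(m₁ − m₂) mod p = 14·(12 − 32) mod 43 = 21.
m = m₂ + h·q = 32 + 21·83 = 1775.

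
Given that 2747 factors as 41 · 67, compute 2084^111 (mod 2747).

Mod 41: 2084 ≡ 34; by Fermat, exponent reduces to 111 mod 40 = 31; 34^31 ≡ 22 (mod 41).
Mod 67: 2084 ≡ 7; by Fermat, exponent reduces to 111 mod 66 = 45; 7^45 ≡ 58 (mod 67).
Combine by CRT: x ≡ 22 (mod 41), x ≡ 58 (mod 67) ⇒ x ≡ 1867 (mod 2747).

1867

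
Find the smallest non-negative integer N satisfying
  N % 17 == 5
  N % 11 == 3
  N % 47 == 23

The moduli are pairwise coprime; M = 17·11·47 = 8789.
M/17 = 517; 517 ≡ 7 (mod 17); 7·5 ≡ 1, so inverse 5.
M/11 = 799; 799 ≡ 7 (mod 11); 7·8 ≡ 1, so inverse 8.
M/47 = 187; 187 ≡ 46 (mod 47); 46·46 ≡ 1, so inverse 46.
N ≡ 5·517·5 + 3·799·8 + 23·187·46 = 229947.
229947 mod 8789 = 1433.

1433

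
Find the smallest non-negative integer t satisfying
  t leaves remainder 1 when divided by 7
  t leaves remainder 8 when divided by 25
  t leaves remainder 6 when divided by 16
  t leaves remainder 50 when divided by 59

The moduli are pairwise coprime; N = 7·25·16·59 = 165200.
N/7 = 23600; 23600 ≡ 3 (mod 7); 3·5 ≡ 1, so inverse 5.
N/25 = 6608; 6608 ≡ 8 (mod 25); 8·22 ≡ 1, so inverse 22.
N/16 = 10325; 10325 ≡ 5 (mod 16); 5·13 ≡ 1, so inverse 13.
N/59 = 2800; 2800 ≡ 27 (mod 59); 27·35 ≡ 1, so inverse 35.
t ≡ 1·23600·5 + 8·6608·22 + 6·10325·13 + 50·2800·35 = 6986358.
6986358 mod 165200 = 47958.

47958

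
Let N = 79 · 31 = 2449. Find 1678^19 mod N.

Mod 79: 1678 ≡ 19; 19^19 ≡ 5 (mod 79).
Mod 31: 1678 ≡ 4; 4^19 ≡ 8 (mod 31).
Combine by CRT: x ≡ 5 (mod 79), x ≡ 8 (mod 31) ⇒ x ≡ 163 (mod 2449).

163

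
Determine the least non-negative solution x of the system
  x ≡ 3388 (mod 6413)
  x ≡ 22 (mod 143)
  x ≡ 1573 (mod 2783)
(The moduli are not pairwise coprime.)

1401422

Combine the congruences pairwise.
gcd(6413, 143) = 11 and 11 | (22 − 3388), so the pair is consistent; merging gives x ≡ 67518 (mod 83369), where 83369 = lcm(6413, 143).
gcd(83369, 2783) = 121 and 121 | (1573 − 67518), so the pair is consistent; merging gives x ≡ 1401422 (mod 1917487), where 1917487 = lcm(83369, 2783).
The solution is unique modulo lcm(6413, 143, 2783) = 1917487.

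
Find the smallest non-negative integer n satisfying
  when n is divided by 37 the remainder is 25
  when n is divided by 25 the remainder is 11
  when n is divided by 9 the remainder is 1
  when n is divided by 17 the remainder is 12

The moduli are pairwise coprime; M = 37·25·9·17 = 141525.
M/37 = 3825; 3825 ≡ 14 (mod 37); 14·8 ≡ 1, so inverse 8.
M/25 = 5661; 5661 ≡ 11 (mod 25); 11·16 ≡ 1, so inverse 16.
M/9 = 15725; 15725 ≡ 2 (mod 9); 2·5 ≡ 1, so inverse 5.
M/17 = 8325; 8325 ≡ 12 (mod 17); 12·10 ≡ 1, so inverse 10.
n ≡ 25·3825·8 + 11·5661·16 + 1·15725·5 + 12·8325·10 = 2838961.
2838961 mod 141525 = 8461.

8461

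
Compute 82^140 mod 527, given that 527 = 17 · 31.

242

Mod 17: 82 ≡ 14; by Fermat, exponent reduces to 140 mod 16 = 12; 14^12 ≡ 4 (mod 17).
Mod 31: 82 ≡ 20; by Fermat, exponent reduces to 140 mod 30 = 20; 20^20 ≡ 25 (mod 31).
Combine by CRT: x ≡ 4 (mod 17), x ≡ 25 (mod 31) ⇒ x ≡ 242 (mod 527).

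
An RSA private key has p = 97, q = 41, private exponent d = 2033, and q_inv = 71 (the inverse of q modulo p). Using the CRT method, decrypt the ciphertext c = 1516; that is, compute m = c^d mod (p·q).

1393

d_p = d mod (p−1) = 2033 mod 96 = 17; d_q = d mod (q−1) = 33.
m₁ = c^(d_p) mod p: c ≡ 61 (mod 97), and 61^17 mod 97 = 35.
m₂ = c^(d_q) mod q: c ≡ 40 (mod 41), and 40^33 mod 41 = 40.
h = q_inv·(m₁ − m₂) mod p = 71·(35 − 40) mod 97 = 33.
m = m₂ + h·q = 40 + 33·41 = 1393.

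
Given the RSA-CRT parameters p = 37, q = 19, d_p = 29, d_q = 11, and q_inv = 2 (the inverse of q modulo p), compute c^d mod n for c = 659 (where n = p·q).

173

m₁ = c^(d_p) mod p: c ≡ 30 (mod 37), and 30^29 mod 37 = 25.
m₂ = c^(d_q) mod q: c ≡ 13 (mod 19), and 13^11 mod 19 = 2.
h = q_inv·(m₁ − m₂) mod p = 2·(25 − 2) mod 37 = 9.
m = m₂ + h·q = 2 + 9·19 = 173.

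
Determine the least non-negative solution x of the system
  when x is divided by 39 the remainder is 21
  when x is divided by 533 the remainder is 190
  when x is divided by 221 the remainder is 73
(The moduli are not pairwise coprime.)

21510

Combine the congruences pairwise.
gcd(39, 533) = 13 and 13 | (190 − 21), so the pair is consistent; merging gives x ≡ 723 (mod 1599), where 1599 = lcm(39, 533).
gcd(1599, 221) = 13 and 13 | (73 − 723), so the pair is consistent; merging gives x ≡ 21510 (mod 27183), where 27183 = lcm(1599, 221).
The solution is unique modulo lcm(39, 533, 221) = 27183.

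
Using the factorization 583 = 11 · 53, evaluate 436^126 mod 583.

4

Mod 11: 436 ≡ 7; by Fermat, exponent reduces to 126 mod 10 = 6; 7^6 ≡ 4 (mod 11).
Mod 53: 436 ≡ 12; by Fermat, exponent reduces to 126 mod 52 = 22; 12^22 ≡ 4 (mod 53).
Combine by CRT: x ≡ 4 (mod 11), x ≡ 4 (mod 53) ⇒ x ≡ 4 (mod 583).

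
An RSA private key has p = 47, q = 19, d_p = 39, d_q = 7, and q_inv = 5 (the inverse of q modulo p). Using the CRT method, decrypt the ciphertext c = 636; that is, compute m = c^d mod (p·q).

289

m₁ = c^(d_p) mod p: c ≡ 25 (mod 47), and 25^39 mod 47 = 7.
m₂ = c^(d_q) mod q: c ≡ 9 (mod 19), and 9^7 mod 19 = 4.
h = q_inv·(m₁ − m₂) mod p = 5·(7 − 4) mod 47 = 15.
m = m₂ + h·q = 4 + 15·19 = 289.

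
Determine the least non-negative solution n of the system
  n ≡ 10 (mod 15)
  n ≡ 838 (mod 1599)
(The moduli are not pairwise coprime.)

5635

Combine the congruences pairwise.
gcd(15, 1599) = 3 and 3 | (838 − 10), so the pair is consistent; merging gives n ≡ 5635 (mod 7995), where 7995 = lcm(15, 1599).
The solution is unique modulo lcm(15, 1599) = 7995.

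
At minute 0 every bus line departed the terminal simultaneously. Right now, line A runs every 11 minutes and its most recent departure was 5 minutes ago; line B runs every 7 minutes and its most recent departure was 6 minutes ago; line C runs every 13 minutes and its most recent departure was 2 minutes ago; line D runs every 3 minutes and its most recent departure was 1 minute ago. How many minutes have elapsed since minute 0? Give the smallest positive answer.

From t ≡ 5 (mod 11) write t = 5 + 11s. Substituting into t ≡ 6 (mod 7) gives 11s ≡ 1 (mod 7), and since 4⁻¹ ≡ 2 (mod 7), s ≡ 2. Hence t ≡ 5 + 11·2 = 27 (mod 77).
From t ≡ 27 (mod 77) write t = 27 + 77s. Substituting into t ≡ 2 (mod 13) gives 77s ≡ 1 (mod 13), and since 12⁻¹ ≡ 12 (mod 13), s ≡ 12. Hence t ≡ 27 + 77·12 = 951 (mod 1001).
From t ≡ 951 (mod 1001) write t = 951 + 1001s. Substituting into t ≡ 1 (mod 3) gives 1001s ≡ 1 (mod 3), and since 2⁻¹ ≡ 2 (mod 3), s ≡ 2. Hence t ≡ 951 + 1001·2 = 2953 (mod 3003).

2953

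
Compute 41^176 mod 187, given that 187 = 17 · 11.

Mod 17: 41 ≡ 7; since 16 | 176, by Fermat 7^176 ≡ 1 (mod 17).
Mod 11: 41 ≡ 8; by Fermat, exponent reduces to 176 mod 10 = 6; 8^6 ≡ 3 (mod 11).
Combine by CRT: x ≡ 1 (mod 17), x ≡ 3 (mod 11) ⇒ x ≡ 69 (mod 187).

69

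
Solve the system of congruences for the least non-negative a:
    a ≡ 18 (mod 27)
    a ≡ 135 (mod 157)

From a ≡ 18 (mod 27) write a = 18 + 27t. Substituting into a ≡ 135 (mod 157) gives 27t ≡ 117 (mod 157), and since 27⁻¹ ≡ 64 (mod 157), t ≡ 109. Hence a ≡ 18 + 27·109 = 2961 (mod 4239).

2961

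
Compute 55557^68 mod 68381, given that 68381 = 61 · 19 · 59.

32282

Mod 61: 55557 ≡ 47; by Fermat, exponent reduces to 68 mod 60 = 8; 47^8 ≡ 13 (mod 61).
Mod 19: 55557 ≡ 1; by Fermat, exponent reduces to 68 mod 18 = 14; 1^14 ≡ 1 (mod 19).
Mod 59: 55557 ≡ 38; by Fermat, exponent reduces to 68 mod 58 = 10; 38^10 ≡ 9 (mod 59).
Combine by CRT: x ≡ 13 (mod 61), x ≡ 1 (mod 19), x ≡ 9 (mod 59) ⇒ x ≡ 32282 (mod 68381).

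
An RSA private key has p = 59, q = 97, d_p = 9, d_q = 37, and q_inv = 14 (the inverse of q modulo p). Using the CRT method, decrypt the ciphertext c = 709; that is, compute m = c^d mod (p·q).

3246

m₁ = c^(d_p) mod p: c ≡ 1 (mod 59), and 1^9 mod 59 = 1.
m₂ = c^(d_q) mod q: c ≡ 30 (mod 97), and 30^37 mod 97 = 45.
h = q_inv·(m₁ − m₂) mod p = 14·(1 − 45) mod 59 = 33.
m = m₂ + h·q = 45 + 33·97 = 3246.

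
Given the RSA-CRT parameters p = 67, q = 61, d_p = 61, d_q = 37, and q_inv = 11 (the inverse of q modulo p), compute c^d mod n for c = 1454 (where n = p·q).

2649

m₁ = c^(d_p) mod p: c ≡ 47 (mod 67), and 47^61 mod 67 = 36.
m₂ = c^(d_q) mod q: c ≡ 51 (mod 61), and 51^37 mod 61 = 26.
h = q_inv·(m₁ − m₂) mod p = 11·(36 − 26) mod 67 = 43.
m = m₂ + h·q = 26 + 43·61 = 2649.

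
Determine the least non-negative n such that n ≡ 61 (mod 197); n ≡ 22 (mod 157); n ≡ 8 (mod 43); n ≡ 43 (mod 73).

The moduli are pairwise coprime; M = 197·157·43·73 = 97086131.
M/197 = 492823; 492823 ≡ 126 (mod 197); 126·86 ≡ 1, so inverse 86.
M/157 = 618383; 618383 ≡ 117 (mod 157); 117·51 ≡ 1, so inverse 51.
M/43 = 2257817; 2257817 ≡ 16 (mod 43); 16·35 ≡ 1, so inverse 35.
M/73 = 1329947; 1329947 ≡ 33 (mod 73); 33·31 ≡ 1, so inverse 31.
n ≡ 61·492823·86 + 22·618383·51 + 8·2257817·35 + 43·1329947·31 = 5684183295.
5684183295 mod 97086131 = 53187697.

53187697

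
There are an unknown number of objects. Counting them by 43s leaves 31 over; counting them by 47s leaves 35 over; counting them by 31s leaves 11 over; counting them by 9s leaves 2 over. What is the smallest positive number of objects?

456734

The moduli are pairwise coprime; M = 43·47·31·9 = 563859.
M/43 = 13113; 13113 ≡ 41 (mod 43); 41·21 ≡ 1, so inverse 21.
M/47 = 11997; 11997 ≡ 12 (mod 47); 12·4 ≡ 1, so inverse 4.
M/31 = 18189; 18189 ≡ 23 (mod 31); 23·27 ≡ 1, so inverse 27.
M/9 = 62651; 62651 ≡ 2 (mod 9); 2·5 ≡ 1, so inverse 5.
N ≡ 31·13113·21 + 35·11997·4 + 11·18189·27 + 2·62651·5 = 16244786.
16244786 mod 563859 = 456734.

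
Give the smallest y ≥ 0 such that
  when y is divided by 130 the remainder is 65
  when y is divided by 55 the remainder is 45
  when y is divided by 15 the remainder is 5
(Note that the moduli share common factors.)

2795

gcd(130, 55) = 5 and 5 | (45 − 65), so the pair is consistent; merging gives y ≡ 1365 (mod 1430), where 1430 = lcm(130, 55).
gcd(1430, 15) = 5 and 5 | (5 − 1365), so the pair is consistent; merging gives y ≡ 2795 (mod 4290), where 4290 = lcm(1430, 15).
The solution is unique modulo lcm(130, 55, 15) = 4290.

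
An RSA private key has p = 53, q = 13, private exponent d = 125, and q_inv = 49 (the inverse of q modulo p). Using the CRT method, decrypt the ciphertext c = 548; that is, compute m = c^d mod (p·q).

d_p = d mod (p−1) = 125 mod 52 = 21; d_q = d mod (q−1) = 5.
m₁ = c^(d_p) mod p: c ≡ 18 (mod 53), and 18^21 mod 53 = 22.
m₂ = c^(d_q) mod q: c ≡ 2 (mod 13), and 2^5 mod 13 = 6.
h = q_inv·(m₁ − m₂) mod p = 49·(22 − 6) mod 53 = 42.
m = m₂ + h·q = 6 + 42·13 = 552.

552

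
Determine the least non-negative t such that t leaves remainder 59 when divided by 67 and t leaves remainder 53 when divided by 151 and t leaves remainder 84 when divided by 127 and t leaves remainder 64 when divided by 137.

The moduli are pairwise coprime; N = 67·151·127·137 = 176025683.
N/67 = 2627249; 2627249 ≡ 45 (mod 67); 45·3 ≡ 1, so inverse 3.
N/151 = 1165733; 1165733 ≡ 13 (mod 151); 13·93 ≡ 1, so inverse 93.
N/127 = 1386029; 1386029 ≡ 78 (mod 127); 78·57 ≡ 1, so inverse 57.
N/137 = 1284859; 1284859 ≡ 73 (mod 137); 73·122 ≡ 1, so inverse 122.
t ≡ 59·2627249·3 + 53·1165733·93 + 84·1386029·57 + 64·1284859·122 = 22879406954.
22879406954 mod 176025683 = 172093847.

172093847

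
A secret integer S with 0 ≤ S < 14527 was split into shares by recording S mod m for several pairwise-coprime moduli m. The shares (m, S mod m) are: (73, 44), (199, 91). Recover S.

1285

Combine the congruences pairwise.
From S ≡ 44 (mod 73) write S = 44 + 73t. Substituting into S ≡ 91 (mod 199) gives 73t ≡ 47 (mod 199), and since 73⁻¹ ≡ 30 (mod 199), t ≡ 17. Hence S ≡ 44 + 73·17 = 1285 (mod 14527).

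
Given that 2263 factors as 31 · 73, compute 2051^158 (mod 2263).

1265

Mod 31: 2051 ≡ 5; by Fermat, exponent reduces to 158 mod 30 = 8; 5^8 ≡ 25 (mod 31).
Mod 73: 2051 ≡ 7; by Fermat, exponent reduces to 158 mod 72 = 14; 7^14 ≡ 24 (mod 73).
Combine by CRT: x ≡ 25 (mod 31), x ≡ 24 (mod 73) ⇒ x ≡ 1265 (mod 2263).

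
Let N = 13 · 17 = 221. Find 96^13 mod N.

Mod 13: 96 ≡ 5; by Fermat, exponent reduces to 13 mod 12 = 1; 5^1 ≡ 5 (mod 13).
Mod 17: 96 ≡ 11; 11^13 ≡ 7 (mod 17).
Combine by CRT: x ≡ 5 (mod 13), x ≡ 7 (mod 17) ⇒ x ≡ 109 (mod 221).

109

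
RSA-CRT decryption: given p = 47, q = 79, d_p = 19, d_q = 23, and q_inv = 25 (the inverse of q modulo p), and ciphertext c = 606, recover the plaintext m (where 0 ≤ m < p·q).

695

m₁ = c^(d_p) mod p: c ≡ 42 (mod 47), and 42^19 mod 47 = 37.
m₂ = c^(d_q) mod q: c ≡ 53 (mod 79), and 53^23 mod 79 = 63.
h = q_inv·(m₁ − m₂) mod p = 25·(37 − 63) mod 47 = 8.
m = m₂ + h·q = 63 + 8·79 = 695.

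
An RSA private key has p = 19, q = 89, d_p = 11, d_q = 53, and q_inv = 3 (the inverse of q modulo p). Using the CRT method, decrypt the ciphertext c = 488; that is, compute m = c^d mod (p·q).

857

m₁ = c^(d_p) mod p: c ≡ 13 (mod 19), and 13^11 mod 19 = 2.
m₂ = c^(d_q) mod q: c ≡ 43 (mod 89), and 43^53 mod 89 = 56.
h = q_inv·(m₁ − m₂) mod p = 3·(2 − 56) mod 19 = 9.
m = m₂ + h·q = 56 + 9·89 = 857.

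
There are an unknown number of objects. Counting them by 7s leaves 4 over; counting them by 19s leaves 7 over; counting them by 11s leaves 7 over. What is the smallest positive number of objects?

From N ≡ 4 (mod 7) write N = 4 + 7t. Substituting into N ≡ 7 (mod 19) gives 7t ≡ 3 (mod 19), and since 7⁻¹ ≡ 11 (mod 19), t ≡ 14. Hence N ≡ 4 + 7·14 = 102 (mod 133).
From N ≡ 102 (mod 133) write N = 102 + 133t. Substituting into N ≡ 7 (mod 11) gives 133t ≡ 4 (mod 11), and since 1⁻¹ ≡ 1 (mod 11), t ≡ 4. Hence N ≡ 102 + 133·4 = 634 (mod 1463).

634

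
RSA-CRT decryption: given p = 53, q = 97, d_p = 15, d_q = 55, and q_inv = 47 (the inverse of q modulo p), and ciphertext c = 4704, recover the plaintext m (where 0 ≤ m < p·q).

4972

m₁ = c^(d_p) mod p: c ≡ 40 (mod 53), and 40^15 mod 53 = 43.
m₂ = c^(d_q) mod q: c ≡ 48 (mod 97), and 48^55 mod 97 = 25.
h = q_inv·(m₁ − m₂) mod p = 47·(43 − 25) mod 53 = 51.
m = m₂ + h·q = 25 + 51·97 = 4972.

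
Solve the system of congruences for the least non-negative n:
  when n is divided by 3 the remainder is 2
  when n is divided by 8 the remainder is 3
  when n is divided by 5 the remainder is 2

107

The moduli are pairwise coprime; M = 3·8·5 = 120.
M/3 = 40; 40 ≡ 1 (mod 3), inverse 1.
M/8 = 15; 15 ≡ 7 (mod 8); 7·7 ≡ 1, so inverse 7.
M/5 = 24; 24 ≡ 4 (mod 5); 4·4 ≡ 1, so inverse 4.
n ≡ 2·40·1 + 3·15·7 + 2·24·4 = 587.
587 mod 120 = 107.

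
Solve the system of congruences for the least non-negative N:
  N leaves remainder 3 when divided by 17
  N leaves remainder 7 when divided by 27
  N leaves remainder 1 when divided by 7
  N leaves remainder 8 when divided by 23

Combine the congruences pairwise.
From N ≡ 3 (mod 17) write N = 3 + 17t. Substituting into N ≡ 7 (mod 27) gives 17t ≡ 4 (mod 27), and since 17⁻¹ ≡ 8 (mod 27), t ≡ 5. Hence N ≡ 3 + 17·5 = 88 (mod 459).
From N ≡ 88 (mod 459) write N = 88 + 459t. Substituting into N ≡ 1 (mod 7) gives 459t ≡ 4 (mod 7), and since 4⁻¹ ≡ 2 (mod 7), t ≡ 1. Hence N ≡ 88 + 459·1 = 547 (mod 3213).
From N ≡ 547 (mod 3213) write N = 547 + 3213t. Substituting into N ≡ 8 (mod 23) gives 3213t ≡ 13 (mod 23), and since 16⁻¹ ≡ 13 (mod 23), t ≡ 8. Hence N ≡ 547 + 3213·8 = 26251 (mod 73899).

26251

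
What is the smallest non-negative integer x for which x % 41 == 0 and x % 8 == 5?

From x ≡ 0 (mod 41) write x = 0 + 41t. Substituting into x ≡ 5 (mod 8) gives 41t ≡ 5 (mod 8), and since 1⁻¹ ≡ 1 (mod 8), t ≡ 5. Hence x ≡ 0 + 41·5 = 205 (mod 328).

205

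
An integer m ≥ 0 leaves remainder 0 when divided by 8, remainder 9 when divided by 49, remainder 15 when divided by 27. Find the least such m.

744

The moduli are pairwise coprime; N = 8·49·27 = 10584.
N/8 = 1323; 1323 ≡ 3 (mod 8); 3·3 ≡ 1, so inverse 3.
N/49 = 216; 216 ≡ 20 (mod 49); 20·27 ≡ 1, so inverse 27.
N/27 = 392; 392 ≡ 14 (mod 27); 14·2 ≡ 1, so inverse 2.
m ≡ 0·1323·3 + 9·216·27 + 15·392·2 = 64248.
64248 mod 10584 = 744.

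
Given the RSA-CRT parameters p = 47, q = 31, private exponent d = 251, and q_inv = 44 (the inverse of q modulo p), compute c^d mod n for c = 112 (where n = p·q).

d_p = d mod (p−1) = 251 mod 46 = 21; d_q = d mod (q−1) = 11.
m₁ = c^(d_p) mod p: c ≡ 18 (mod 47), and 18^21 mod 47 = 28.
m₂ = c^(d_q) mod q: c ≡ 19 (mod 31), and 19^11 mod 31 = 10.
h = q_inv·(m₁ − m₂) mod p = 44·(28 − 10) mod 47 = 40.
m = m₂ + h·q = 10 + 40·31 = 1250.

1250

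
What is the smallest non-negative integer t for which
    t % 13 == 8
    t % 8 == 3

99

Combine the congruences pairwise.
From t ≡ 8 (mod 13) write t = 8 + 13s. Substituting into t ≡ 3 (mod 8) gives 13s ≡ 3 (mod 8), and since 5⁻¹ ≡ 5 (mod 8), s ≡ 7. Hence t ≡ 8 + 13·7 = 99 (mod 104).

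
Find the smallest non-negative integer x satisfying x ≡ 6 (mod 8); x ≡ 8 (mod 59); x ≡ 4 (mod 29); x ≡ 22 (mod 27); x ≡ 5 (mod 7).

From x ≡ 6 (mod 8) write x = 6 + 8t. Substituting into x ≡ 8 (mod 59) gives 8t ≡ 2 (mod 59), and since 8⁻¹ ≡ 37 (mod 59), t ≡ 15. Hence x ≡ 6 + 8·15 = 126 (mod 472).
From x ≡ 126 (mod 472) write x = 126 + 472t. Substituting into x ≡ 4 (mod 29) gives 472t ≡ 23 (mod 29), and since 8⁻¹ ≡ 11 (mod 29), t ≡ 21. Hence x ≡ 126 + 472·21 = 10038 (mod 13688).
From x ≡ 10038 (mod 13688) write x = 10038 + 13688t. Substituting into x ≡ 22 (mod 27) gives 13688t ≡ 1 (mod 27), and since 26⁻¹ ≡ 26 (mod 27), t ≡ 26. Hence x ≡ 10038 + 13688·26 = 365926 (mod 369576).
From x ≡ 365926 (mod 369576) write x = 365926 + 369576t. Substituting into x ≡ 5 (mod 7) gives 369576t ≡ 4 (mod 7), and since 4⁻¹ ≡ 2 (mod 7), t ≡ 1. Hence x ≡ 365926 + 369576·1 = 735502 (mod 2587032).

735502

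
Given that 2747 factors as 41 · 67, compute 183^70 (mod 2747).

Mod 41: 183 ≡ 19; by Fermat, exponent reduces to 70 mod 40 = 30; 19^30 ≡ 9 (mod 41).
Mod 67: 183 ≡ 49; by Fermat, exponent reduces to 70 mod 66 = 4; 49^4 ≡ 54 (mod 67).
Combine by CRT: x ≡ 9 (mod 41), x ≡ 54 (mod 67) ⇒ x ≡ 255 (mod 2747).

255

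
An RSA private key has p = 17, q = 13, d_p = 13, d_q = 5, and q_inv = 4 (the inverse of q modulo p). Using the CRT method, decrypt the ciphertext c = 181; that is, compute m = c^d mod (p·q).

194

m₁ = c^(d_p) mod p: c ≡ 11 (mod 17), and 11^13 mod 17 = 7.
m₂ = c^(d_q) mod q: c ≡ 12 (mod 13), and 12^5 mod 13 = 12.
h = q_inv·(m₁ − m₂) mod p = 4·(7 − 12) mod 17 = 14.
m = m₂ + h·q = 12 + 14·13 = 194.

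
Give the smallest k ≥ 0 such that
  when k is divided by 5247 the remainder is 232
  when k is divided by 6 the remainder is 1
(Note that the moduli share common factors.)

Combine the congruences pairwise.
gcd(5247, 6) = 3 and 3 | (1 − 232), so the pair is consistent; merging gives k ≡ 5479 (mod 10494), where 10494 = lcm(5247, 6).
The solution is unique modulo lcm(5247, 6) = 10494.

5479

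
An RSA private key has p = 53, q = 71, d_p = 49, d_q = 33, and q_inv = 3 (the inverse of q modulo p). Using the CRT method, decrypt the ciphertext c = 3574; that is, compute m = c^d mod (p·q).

2991

m₁ = c^(d_p) mod p: c ≡ 23 (mod 53), and 23^49 mod 53 = 23.
m₂ = c^(d_q) mod q: c ≡ 24 (mod 71), and 24^33 mod 71 = 9.
h = q_inv·(m₁ − m₂) mod p = 3·(23 − 9) mod 53 = 42.
m = m₂ + h·q = 9 + 42·71 = 2991.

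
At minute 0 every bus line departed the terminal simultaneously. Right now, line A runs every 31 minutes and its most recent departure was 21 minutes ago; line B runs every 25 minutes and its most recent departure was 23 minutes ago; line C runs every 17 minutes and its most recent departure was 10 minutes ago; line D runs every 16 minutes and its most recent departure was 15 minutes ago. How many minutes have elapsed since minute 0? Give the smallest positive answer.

122223

Combine the congruences pairwise.
From t ≡ 21 (mod 31) write t = 21 + 31s. Substituting into t ≡ 23 (mod 25) gives 31s ≡ 2 (mod 25), and since 6⁻¹ ≡ 21 (mod 25), s ≡ 17. Hence t ≡ 21 + 31·17 = 548 (mod 775).
From t ≡ 548 (mod 775) write t = 548 + 775s. Substituting into t ≡ 10 (mod 17) gives 775s ≡ 6 (mod 17), and since 10⁻¹ ≡ 12 (mod 17), s ≡ 4. Hence t ≡ 548 + 775·4 = 3648 (mod 13175).
From t ≡ 3648 (mod 13175) write t = 3648 + 13175s. Substituting into t ≡ 15 (mod 16) gives 13175s ≡ 15 (mod 16), and since 7⁻¹ ≡ 7 (mod 16), s ≡ 9. Hence t ≡ 3648 + 13175·9 = 122223 (mod 210800).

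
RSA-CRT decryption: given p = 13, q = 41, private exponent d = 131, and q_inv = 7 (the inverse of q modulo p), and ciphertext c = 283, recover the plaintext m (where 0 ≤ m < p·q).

160

d_p = d mod (p−1) = 131 mod 12 = 11; d_q = d mod (q−1) = 11.
m₁ = c^(d_p) mod p: c ≡ 10 (mod 13), and 10^11 mod 13 = 4.
m₂ = c^(d_q) mod q: c ≡ 37 (mod 41), and 37^11 mod 41 = 37.
h = q_inv·(m₁ − m₂) mod p = 7·(4 − 37) mod 13 = 3.
m = m₂ + h·q = 37 + 3·41 = 160.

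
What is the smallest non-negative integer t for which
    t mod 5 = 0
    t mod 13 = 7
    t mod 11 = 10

The moduli are pairwise coprime; N = 5·13·11 = 715.
N/5 = 143; 143 ≡ 3 (mod 5); 3·2 ≡ 1, so inverse 2.
N/13 = 55; 55 ≡ 3 (mod 13); 3·9 ≡ 1, so inverse 9.
N/11 = 65; 65 ≡ 10 (mod 11); 10·10 ≡ 1, so inverse 10.
t ≡ 0·143·2 + 7·55·9 + 10·65·10 = 9965.
9965 mod 715 = 670.

670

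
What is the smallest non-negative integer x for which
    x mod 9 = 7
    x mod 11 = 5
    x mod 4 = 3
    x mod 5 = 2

907

The moduli are pairwise coprime; N = 9·11·4·5 = 1980.
N/9 = 220; 220 ≡ 4 (mod 9); 4·7 ≡ 1, so inverse 7.
N/11 = 180; 180 ≡ 4 (mod 11); 4·3 ≡ 1, so inverse 3.
N/4 = 495; 495 ≡ 3 (mod 4); 3·3 ≡ 1, so inverse 3.
N/5 = 396; 396 ≡ 1 (mod 5), inverse 1.
x ≡ 7·220·7 + 5·180·3 + 3·495·3 + 2·396·1 = 18727.
18727 mod 1980 = 907.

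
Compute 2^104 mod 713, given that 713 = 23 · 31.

Mod 23: 2 ≡ 2; by Fermat, exponent reduces to 104 mod 22 = 16; 2^16 ≡ 9 (mod 23).
Mod 31: 2 ≡ 2; by Fermat, exponent reduces to 104 mod 30 = 14; 2^14 ≡ 16 (mod 31).
Combine by CRT: x ≡ 9 (mod 23), x ≡ 16 (mod 31) ⇒ x ≡ 78 (mod 713).

78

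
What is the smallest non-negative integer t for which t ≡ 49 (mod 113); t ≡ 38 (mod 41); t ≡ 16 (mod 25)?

The moduli are pairwise coprime; N = 113·41·25 = 115825.
N/113 = 1025; 1025 ≡ 8 (mod 113); 8·99 ≡ 1, so inverse 99.
N/41 = 2825; 2825 ≡ 37 (mod 41); 37·10 ≡ 1, so inverse 10.
N/25 = 4633; 4633 ≡ 8 (mod 25); 8·22 ≡ 1, so inverse 22.
t ≡ 49·1025·99 + 38·2825·10 + 16·4633·22 = 7676591.
7676591 mod 115825 = 32141.

32141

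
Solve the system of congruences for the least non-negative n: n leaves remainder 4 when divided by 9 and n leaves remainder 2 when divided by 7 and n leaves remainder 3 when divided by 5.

58

The moduli are pairwise coprime; M = 9·7·5 = 315.
M/9 = 35; 35 ≡ 8 (mod 9); 8·8 ≡ 1, so inverse 8.
M/7 = 45; 45 ≡ 3 (mod 7); 3·5 ≡ 1, so inverse 5.
M/5 = 63; 63 ≡ 3 (mod 5); 3·2 ≡ 1, so inverse 2.
n ≡ 4·35·8 + 2·45·5 + 3·63·2 = 1948.
1948 mod 315 = 58.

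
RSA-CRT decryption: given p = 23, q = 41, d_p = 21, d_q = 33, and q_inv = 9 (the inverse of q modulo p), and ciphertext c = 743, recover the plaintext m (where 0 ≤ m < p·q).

m₁ = c^(d_p) mod p: c ≡ 7 (mod 23), and 7^21 mod 23 = 10.
m₂ = c^(d_q) mod q: c ≡ 5 (mod 41), and 5^33 mod 41 = 39.
h = q_inv·(m₁ − m₂) mod p = 9·(10 − 39) mod 23 = 15.
m = m₂ + h·q = 39 + 15·41 = 654.

654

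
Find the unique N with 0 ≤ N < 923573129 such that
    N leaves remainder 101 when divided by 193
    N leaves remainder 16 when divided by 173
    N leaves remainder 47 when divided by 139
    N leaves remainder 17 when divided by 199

From N ≡ 101 (mod 193) write N = 101 + 193t. Substituting into N ≡ 16 (mod 173) gives 193t ≡ 88 (mod 173), and since 20⁻¹ ≡ 26 (mod 173), t ≡ 39. Hence N ≡ 101 + 193·39 = 7628 (mod 33389).
From N ≡ 7628 (mod 33389) write N = 7628 + 33389t. Substituting into N ≡ 47 (mod 139) gives 33389t ≡ 64 (mod 139), and since 29⁻¹ ≡ 24 (mod 139), t ≡ 7. Hence N ≡ 7628 + 33389·7 = 241351 (mod 4641071).
From N ≡ 241351 (mod 4641071) write N = 241351 + 4641071t. Substituting into N ≡ 17 (mod 199) gives 4641071t ≡ 53 (mod 199), and since 192⁻¹ ≡ 142 (mod 199), t ≡ 163. Hence N ≡ 241351 + 4641071·163 = 756735924 (mod 923573129).

756735924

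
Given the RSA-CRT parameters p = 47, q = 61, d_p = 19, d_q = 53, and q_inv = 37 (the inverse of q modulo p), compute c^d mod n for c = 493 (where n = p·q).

m₁ = c^(d_p) mod p: c ≡ 23 (mod 47), and 23^19 mod 47 = 31.
m₂ = c^(d_q) mod q: c ≡ 5 (mod 61), and 5^53 mod 61 = 19.
h = q_inv·(m₁ − m₂) mod p = 37·(31 − 19) mod 47 = 21.
m = m₂ + h·q = 19 + 21·61 = 1300.

1300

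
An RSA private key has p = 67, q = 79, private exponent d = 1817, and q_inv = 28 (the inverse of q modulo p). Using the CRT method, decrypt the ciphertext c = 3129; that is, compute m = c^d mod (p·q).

d_p = d mod (p−1) = 1817 mod 66 = 35; d_q = d mod (q−1) = 23.
m₁ = c^(d_p) mod p: c ≡ 47 (mod 67), and 47^35 mod 67 = 65.
m₂ = c^(d_q) mod q: c ≡ 48 (mod 79), and 48^23 mod 79 = 3.
h = q_inv·(m₁ − m₂) mod p = 28·(65 − 3) mod 67 = 61.
m = m₂ + h·q = 3 + 61·79 = 4822.

4822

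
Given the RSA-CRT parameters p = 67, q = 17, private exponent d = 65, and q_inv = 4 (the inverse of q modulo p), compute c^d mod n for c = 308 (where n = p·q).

d_p = d mod (p−1) = 65 mod 66 = 65; d_q = d mod (q−1) = 1.
m₁ = c^(d_p) mod p: c ≡ 40 (mod 67), and 40^65 mod 67 = 62.
m₂ = c^(d_q) mod q: c ≡ 2 (mod 17), and 2^1 mod 17 = 2.
h = q_inv·(m₁ − m₂) mod p = 4·(62 − 2) mod 67 = 39.
m = m₂ + h·q = 2 + 39·17 = 665.

665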